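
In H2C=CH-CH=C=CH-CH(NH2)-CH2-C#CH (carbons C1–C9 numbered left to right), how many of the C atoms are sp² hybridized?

4

C1: sp2 ✓
C2: sp2 ✓
C3: sp2 ✓
C4: sp
C5: sp2 ✓
C6: sp3
C7: sp3
C8: sp
C9: sp
C1, C2, C3, C5 → 4 sp2 carbons.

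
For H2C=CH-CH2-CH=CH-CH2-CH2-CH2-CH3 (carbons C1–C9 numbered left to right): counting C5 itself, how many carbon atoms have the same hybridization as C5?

4

C5 is sp2 (one π bond).
C1: sp2 ✓
C2: sp2 ✓
C3: sp3
C4: sp2 ✓
C5: sp2 ✓
C6: sp3
C7: sp3
C8: sp3
C9: sp3
4 carbons are sp2.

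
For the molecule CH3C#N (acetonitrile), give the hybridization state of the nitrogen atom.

sp

N has one σ bond and one lone pair: steric number 2 → sp.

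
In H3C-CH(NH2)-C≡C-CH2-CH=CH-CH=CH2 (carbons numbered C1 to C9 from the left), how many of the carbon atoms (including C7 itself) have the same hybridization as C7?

C7 is sp2 (one π bond).
C1: sp3
C2: sp3
C3: sp
C4: sp
C5: sp3
C6: sp2 ✓
C7: sp2 ✓
C8: sp2 ✓
C9: sp2 ✓
4 carbons are sp2.

4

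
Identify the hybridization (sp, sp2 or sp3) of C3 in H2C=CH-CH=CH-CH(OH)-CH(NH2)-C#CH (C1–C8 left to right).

sp2

C3 — 3 σ bonds, plus one π bond. Steric number 3, so sp2.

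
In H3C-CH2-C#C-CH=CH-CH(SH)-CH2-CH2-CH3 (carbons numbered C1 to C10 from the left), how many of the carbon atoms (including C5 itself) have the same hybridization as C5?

2

C5 is sp2 (one π bond).
C1: sp3
C2: sp3
C3: sp
C4: sp
C5: sp2 ✓
C6: sp2 ✓
C7: sp3
C8: sp3
C9: sp3
C10: sp3
2 carbons are sp2.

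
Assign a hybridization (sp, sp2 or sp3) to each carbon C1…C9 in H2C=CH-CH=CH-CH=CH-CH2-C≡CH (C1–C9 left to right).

C1 — 3 σ bonds, plus one π bond. Steric number 3, so sp2.
C2: 3 σ bonds, plus one π bond; 3 regions of electron density → sp2.
C3: 3 σ bonds, plus one π bond — 3 electron domains, sp2.
C4: 3 σ bonds, plus one π bond — 3 electron domains, sp2.
C5 has 3 σ bonds, plus one π bond: steric number 3 → sp2.
C6 (3 σ bonds, plus one π bond) has steric number 3: sp2.
C7: 4 σ bonds — 4 electron domains, sp3.
C8: 2 σ bonds, plus two π bonds — 2 electron domains, sp.
C9: 2 σ bonds, plus two π bonds; 2 regions of electron density → sp.

C1 sp2, C2 sp2, C3 sp2, C4 sp2, C5 sp2, C6 sp2, C7 sp3, C8 sp, C9 sp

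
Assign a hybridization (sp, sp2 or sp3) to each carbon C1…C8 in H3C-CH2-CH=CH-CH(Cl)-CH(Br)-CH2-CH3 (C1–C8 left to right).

C1: 4 σ bonds; 4 regions of electron density → sp3.
C2 — 4 σ bonds. Steric number 4, so sp3.
C3 has 3 σ bonds, plus one π bond: steric number 3 → sp2.
C4 (3 σ bonds, plus one π bond) has steric number 3: sp2.
C5 is sp3: 4 σ bonds, 4 electron-density regions.
C6: 4 σ bonds — 4 electron domains, sp3.
C7 carries 4 σ bonds, giving a steric number of 4, so it is sp3.
C8 has 4 σ bonds: steric number 4 → sp3.

C1 sp3, C2 sp3, C3 sp2, C4 sp2, C5 sp3, C6 sp3, C7 sp3, C8 sp3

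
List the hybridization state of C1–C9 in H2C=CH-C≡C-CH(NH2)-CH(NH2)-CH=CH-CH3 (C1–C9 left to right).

C1 sp2, C2 sp2, C3 sp, C4 sp, C5 sp3, C6 sp3, C7 sp2, C8 sp2, C9 sp3

C1: 3 σ bonds, plus one π bond — 3 electron domains, sp2.
C2 carries 3 σ bonds, plus one π bond, giving a steric number of 3, so it is sp2.
C3 — 2 σ bonds, plus two π bonds. Steric number 2, so sp.
C4 (2 σ bonds, plus two π bonds) has steric number 2: sp.
C5 is sp3: 4 σ bonds, 4 electron-density regions.
C6 is sp3: 4 σ bonds, 4 electron-density regions.
C7 — 3 σ bonds, plus one π bond. Steric number 3, so sp2.
C8 (3 σ bonds, plus one π bond) has steric number 3: sp2.
C9: 4 σ bonds — 4 electron domains, sp3.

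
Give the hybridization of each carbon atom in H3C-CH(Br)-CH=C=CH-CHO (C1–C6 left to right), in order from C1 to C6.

C1 is sp3: 4 σ bonds, 4 electron-density regions.
C2 (4 σ bonds) has steric number 4: sp3.
C3 — 3 σ bonds, plus one π bond. Steric number 3, so sp2.
C4 — 2 σ bonds, plus two π bonds. Steric number 2, so sp.
C5: 3 σ bonds, plus one π bond — 3 electron domains, sp2.
C6: 3 σ bonds, plus one π bond; 3 regions of electron density → sp2.

C1 sp3, C2 sp3, C3 sp2, C4 sp, C5 sp2, C6 sp2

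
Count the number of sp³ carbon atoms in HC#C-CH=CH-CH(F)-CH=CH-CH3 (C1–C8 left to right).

C1: sp
C2: sp
C3: sp2
C4: sp2
C5: sp3 ✓
C6: sp2
C7: sp2
C8: sp3 ✓
C5, C8 → 2 sp3 carbons.

2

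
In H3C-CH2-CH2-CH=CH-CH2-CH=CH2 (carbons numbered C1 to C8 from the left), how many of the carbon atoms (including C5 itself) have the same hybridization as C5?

4

C5 is sp2 (one π bond).
C1: sp3
C2: sp3
C3: sp3
C4: sp2 ✓
C5: sp2 ✓
C6: sp3
C7: sp2 ✓
C8: sp2 ✓
4 carbons are sp2.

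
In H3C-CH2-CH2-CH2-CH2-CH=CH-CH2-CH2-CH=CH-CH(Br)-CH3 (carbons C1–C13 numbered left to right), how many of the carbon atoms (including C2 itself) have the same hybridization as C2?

C2 is sp3 (only σ bonds).
C1: sp3 ✓
C2: sp3 ✓
C3: sp3 ✓
C4: sp3 ✓
C5: sp3 ✓
C6: sp2
C7: sp2
C8: sp3 ✓
C9: sp3 ✓
C10: sp2
C11: sp2
C12: sp3 ✓
C13: sp3 ✓
9 carbons are sp3.

9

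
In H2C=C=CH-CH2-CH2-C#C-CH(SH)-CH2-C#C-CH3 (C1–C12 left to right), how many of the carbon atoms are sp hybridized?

5

C1: sp2
C2: sp ✓
C3: sp2
C4: sp3
C5: sp3
C6: sp ✓
C7: sp ✓
C8: sp3
C9: sp3
C10: sp ✓
C11: sp ✓
C12: sp3
C2, C6, C7, C10, C11 → 5 sp carbons.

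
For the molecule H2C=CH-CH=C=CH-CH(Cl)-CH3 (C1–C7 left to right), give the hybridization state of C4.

C4 (2 σ bonds, plus two π bonds) has steric number 2: sp.

sp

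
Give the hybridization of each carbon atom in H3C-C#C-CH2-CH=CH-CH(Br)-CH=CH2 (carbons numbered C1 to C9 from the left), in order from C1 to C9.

C1 — 4 σ bonds. Steric number 4, so sp3.
C2: 2 σ bonds, plus two π bonds — 2 electron domains, sp.
C3: 2 σ bonds, plus two π bonds — 2 electron domains, sp.
C4: 4 σ bonds — 4 electron domains, sp3.
C5 has 3 σ bonds, plus one π bond: steric number 3 → sp2.
C6 carries 3 σ bonds, plus one π bond, giving a steric number of 3, so it is sp2.
C7 carries 4 σ bonds, giving a steric number of 4, so it is sp3.
C8 (3 σ bonds, plus one π bond) has steric number 3: sp2.
C9: 3 σ bonds, plus one π bond; 3 regions of electron density → sp2.

C1 sp3, C2 sp, C3 sp, C4 sp3, C5 sp2, C6 sp2, C7 sp3, C8 sp2, C9 sp2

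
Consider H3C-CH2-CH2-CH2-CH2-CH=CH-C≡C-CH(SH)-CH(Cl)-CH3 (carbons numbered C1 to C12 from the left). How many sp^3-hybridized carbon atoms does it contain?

8

C1: sp3 ✓
C2: sp3 ✓
C3: sp3 ✓
C4: sp3 ✓
C5: sp3 ✓
C6: sp2
C7: sp2
C8: sp
C9: sp
C10: sp3 ✓
C11: sp3 ✓
C12: sp3 ✓
C1, C2, C3, C4, C5, C10, C11, C12 → 8 sp3 carbons.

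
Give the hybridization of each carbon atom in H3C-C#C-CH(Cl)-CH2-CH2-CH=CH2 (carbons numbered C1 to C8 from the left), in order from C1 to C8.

C1 sp3, C2 sp, C3 sp, C4 sp3, C5 sp3, C6 sp3, C7 sp2, C8 sp2

C1 is sp3: 4 σ bonds, 4 electron-density regions.
C2 (2 σ bonds, plus two π bonds) has steric number 2: sp.
C3 (2 σ bonds, plus two π bonds) has steric number 2: sp.
C4 carries 4 σ bonds, giving a steric number of 4, so it is sp3.
C5 — 4 σ bonds. Steric number 4, so sp3.
C6 — 4 σ bonds. Steric number 4, so sp3.
C7: 3 σ bonds, plus one π bond — 3 electron domains, sp2.
C8: 3 σ bonds, plus one π bond — 3 electron domains, sp2.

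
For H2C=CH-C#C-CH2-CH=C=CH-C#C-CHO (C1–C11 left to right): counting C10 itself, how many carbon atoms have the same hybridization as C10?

5

C10 is sp (two π bonds).
C1: sp2
C2: sp2
C3: sp ✓
C4: sp ✓
C5: sp3
C6: sp2
C7: sp ✓
C8: sp2
C9: sp ✓
C10: sp ✓
C11: sp2
5 carbons are sp.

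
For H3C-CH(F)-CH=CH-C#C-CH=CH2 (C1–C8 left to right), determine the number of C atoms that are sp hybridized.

C1: sp3
C2: sp3
C3: sp2
C4: sp2
C5: sp ✓
C6: sp ✓
C7: sp2
C8: sp2
C5, C6 → 2 sp carbons.

2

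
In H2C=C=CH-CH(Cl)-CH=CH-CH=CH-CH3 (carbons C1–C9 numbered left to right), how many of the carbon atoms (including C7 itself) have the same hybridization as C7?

6

C7 is sp2 (one π bond).
C1: sp2 ✓
C2: sp
C3: sp2 ✓
C4: sp3
C5: sp2 ✓
C6: sp2 ✓
C7: sp2 ✓
C8: sp2 ✓
C9: sp3
6 carbons are sp2.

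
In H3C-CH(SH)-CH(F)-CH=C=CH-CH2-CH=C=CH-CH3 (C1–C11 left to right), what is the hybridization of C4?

C4 — 3 σ bonds, plus one π bond. Steric number 3, so sp2.

sp2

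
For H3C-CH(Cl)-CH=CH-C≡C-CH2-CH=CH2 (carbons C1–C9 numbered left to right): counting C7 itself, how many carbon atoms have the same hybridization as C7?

3

C7 is sp3 (only σ bonds).
C1: sp3 ✓
C2: sp3 ✓
C3: sp2
C4: sp2
C5: sp
C6: sp
C7: sp3 ✓
C8: sp2
C9: sp2
3 carbons are sp3.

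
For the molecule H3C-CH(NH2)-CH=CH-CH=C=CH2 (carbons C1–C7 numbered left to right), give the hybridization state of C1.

C1 (4 σ bonds) has steric number 4: sp3.

sp3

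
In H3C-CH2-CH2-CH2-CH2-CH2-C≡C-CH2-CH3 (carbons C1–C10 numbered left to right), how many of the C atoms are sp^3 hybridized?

C1: sp3 ✓
C2: sp3 ✓
C3: sp3 ✓
C4: sp3 ✓
C5: sp3 ✓
C6: sp3 ✓
C7: sp
C8: sp
C9: sp3 ✓
C10: sp3 ✓
C1, C2, C3, C4, C5, C6, C9, C10 → 8 sp3 carbons.

8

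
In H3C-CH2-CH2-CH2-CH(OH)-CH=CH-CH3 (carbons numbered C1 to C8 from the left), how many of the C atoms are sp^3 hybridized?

C1: sp3 ✓
C2: sp3 ✓
C3: sp3 ✓
C4: sp3 ✓
C5: sp3 ✓
C6: sp2
C7: sp2
C8: sp3 ✓
C1, C2, C3, C4, C5, C8 → 6 sp3 carbons.

6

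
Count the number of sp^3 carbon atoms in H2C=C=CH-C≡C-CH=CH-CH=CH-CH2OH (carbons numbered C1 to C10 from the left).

C1: sp2
C2: sp
C3: sp2
C4: sp
C5: sp
C6: sp2
C7: sp2
C8: sp2
C9: sp2
C10: sp3 ✓
C10 → 1 sp3 carbon.

1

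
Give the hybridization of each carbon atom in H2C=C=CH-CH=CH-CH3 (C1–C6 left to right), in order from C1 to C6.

C1 sp2, C2 sp, C3 sp2, C4 sp2, C5 sp2, C6 sp3

C1 (3 σ bonds, plus one π bond) has steric number 3: sp2.
C2 is sp: 2 σ bonds, plus two π bonds, 2 electron-density regions.
C3: 3 σ bonds, plus one π bond — 3 electron domains, sp2.
C4: 3 σ bonds, plus one π bond — 3 electron domains, sp2.
C5: 3 σ bonds, plus one π bond; 3 regions of electron density → sp2.
C6 (4 σ bonds) has steric number 4: sp3.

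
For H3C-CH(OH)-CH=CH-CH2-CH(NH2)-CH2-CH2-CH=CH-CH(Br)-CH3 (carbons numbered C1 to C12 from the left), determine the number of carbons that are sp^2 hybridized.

C1: sp3
C2: sp3
C3: sp2 ✓
C4: sp2 ✓
C5: sp3
C6: sp3
C7: sp3
C8: sp3
C9: sp2 ✓
C10: sp2 ✓
C11: sp3
C12: sp3
C3, C4, C9, C10 → 4 sp2 carbons.

4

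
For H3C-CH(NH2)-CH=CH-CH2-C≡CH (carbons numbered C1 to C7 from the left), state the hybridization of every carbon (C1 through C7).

C1 sp3, C2 sp3, C3 sp2, C4 sp2, C5 sp3, C6 sp, C7 sp

C1: 4 σ bonds — 4 electron domains, sp3.
C2 carries 4 σ bonds, giving a steric number of 4, so it is sp3.
C3 (3 σ bonds, plus one π bond) has steric number 3: sp2.
C4 is sp2: 3 σ bonds, plus one π bond, 3 electron-density regions.
C5 (4 σ bonds) has steric number 4: sp3.
C6 carries 2 σ bonds, plus two π bonds, giving a steric number of 2, so it is sp.
C7 is sp: 2 σ bonds, plus two π bonds, 2 electron-density regions.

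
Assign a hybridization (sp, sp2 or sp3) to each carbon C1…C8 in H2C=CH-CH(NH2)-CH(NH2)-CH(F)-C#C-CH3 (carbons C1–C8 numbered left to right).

C1 sp2, C2 sp2, C3 sp3, C4 sp3, C5 sp3, C6 sp, C7 sp, C8 sp3

C1 is sp2: 3 σ bonds, plus one π bond, 3 electron-density regions.
C2 (3 σ bonds, plus one π bond) has steric number 3: sp2.
C3 (4 σ bonds) has steric number 4: sp3.
C4 carries 4 σ bonds, giving a steric number of 4, so it is sp3.
C5: 4 σ bonds; 4 regions of electron density → sp3.
C6 is sp: 2 σ bonds, plus two π bonds, 2 electron-density regions.
C7 (2 σ bonds, plus two π bonds) has steric number 2: sp.
C8 is sp3: 4 σ bonds, 4 electron-density regions.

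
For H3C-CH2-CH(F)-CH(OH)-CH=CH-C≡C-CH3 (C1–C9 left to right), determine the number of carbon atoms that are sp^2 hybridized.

C1: sp3
C2: sp3
C3: sp3
C4: sp3
C5: sp2 ✓
C6: sp2 ✓
C7: sp
C8: sp
C9: sp3
C5, C6 → 2 sp2 carbons.

2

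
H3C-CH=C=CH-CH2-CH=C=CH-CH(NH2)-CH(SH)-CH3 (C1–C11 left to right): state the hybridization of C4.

C4 has 3 σ bonds, plus one π bond: steric number 3 → sp2.

sp2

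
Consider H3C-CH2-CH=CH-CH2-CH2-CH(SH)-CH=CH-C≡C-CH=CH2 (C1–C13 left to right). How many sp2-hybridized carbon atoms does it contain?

6

C1: sp3
C2: sp3
C3: sp2 ✓
C4: sp2 ✓
C5: sp3
C6: sp3
C7: sp3
C8: sp2 ✓
C9: sp2 ✓
C10: sp
C11: sp
C12: sp2 ✓
C13: sp2 ✓
C3, C4, C8, C9, C12, C13 → 6 sp2 carbons.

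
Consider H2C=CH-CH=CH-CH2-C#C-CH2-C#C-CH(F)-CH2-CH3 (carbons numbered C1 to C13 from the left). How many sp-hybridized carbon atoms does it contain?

C1: sp2
C2: sp2
C3: sp2
C4: sp2
C5: sp3
C6: sp ✓
C7: sp ✓
C8: sp3
C9: sp ✓
C10: sp ✓
C11: sp3
C12: sp3
C13: sp3
C6, C7, C9, C10 → 4 sp carbons.

4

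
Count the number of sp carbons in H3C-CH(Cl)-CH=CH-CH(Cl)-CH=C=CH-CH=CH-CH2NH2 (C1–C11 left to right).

C1: sp3
C2: sp3
C3: sp2
C4: sp2
C5: sp3
C6: sp2
C7: sp ✓
C8: sp2
C9: sp2
C10: sp2
C11: sp3
C7 → 1 sp carbon.

1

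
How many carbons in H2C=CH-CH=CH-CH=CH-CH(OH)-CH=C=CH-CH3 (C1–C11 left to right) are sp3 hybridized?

2

C1: sp2
C2: sp2
C3: sp2
C4: sp2
C5: sp2
C6: sp2
C7: sp3 ✓
C8: sp2
C9: sp
C10: sp2
C11: sp3 ✓
C7, C11 → 2 sp3 carbons.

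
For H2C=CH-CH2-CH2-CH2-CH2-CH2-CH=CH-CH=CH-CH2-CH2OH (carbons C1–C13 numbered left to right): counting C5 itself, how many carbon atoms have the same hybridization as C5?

7

C5 is sp3 (only σ bonds).
C1: sp2
C2: sp2
C3: sp3 ✓
C4: sp3 ✓
C5: sp3 ✓
C6: sp3 ✓
C7: sp3 ✓
C8: sp2
C9: sp2
C10: sp2
C11: sp2
C12: sp3 ✓
C13: sp3 ✓
7 carbons are sp3.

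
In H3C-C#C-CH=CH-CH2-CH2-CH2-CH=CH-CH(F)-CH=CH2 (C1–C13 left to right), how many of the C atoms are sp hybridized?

2

C1: sp3
C2: sp ✓
C3: sp ✓
C4: sp2
C5: sp2
C6: sp3
C7: sp3
C8: sp3
C9: sp2
C10: sp2
C11: sp3
C12: sp2
C13: sp2
C2, C3 → 2 sp carbons.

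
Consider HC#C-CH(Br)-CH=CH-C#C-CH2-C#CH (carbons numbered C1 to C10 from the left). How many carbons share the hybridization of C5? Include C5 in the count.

C5 is sp2 (one π bond).
C1: sp
C2: sp
C3: sp3
C4: sp2 ✓
C5: sp2 ✓
C6: sp
C7: sp
C8: sp3
C9: sp
C10: sp
2 carbons are sp2.

2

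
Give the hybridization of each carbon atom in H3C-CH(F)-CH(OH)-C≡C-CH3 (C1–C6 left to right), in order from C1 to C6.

C1 sp3, C2 sp3, C3 sp3, C4 sp, C5 sp, C6 sp3

C1: 4 σ bonds — 4 electron domains, sp3.
C2: 4 σ bonds; 4 regions of electron density → sp3.
C3 is sp3: 4 σ bonds, 4 electron-density regions.
C4 (2 σ bonds, plus two π bonds) has steric number 2: sp.
C5 carries 2 σ bonds, plus two π bonds, giving a steric number of 2, so it is sp.
C6 (4 σ bonds) has steric number 4: sp3.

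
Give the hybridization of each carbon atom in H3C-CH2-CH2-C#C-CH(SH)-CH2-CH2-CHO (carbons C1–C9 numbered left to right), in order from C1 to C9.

C1 — 4 σ bonds. Steric number 4, so sp3.
C2: 4 σ bonds — 4 electron domains, sp3.
C3: 4 σ bonds; 4 regions of electron density → sp3.
C4 is sp: 2 σ bonds, plus two π bonds, 2 electron-density regions.
C5: 2 σ bonds, plus two π bonds; 2 regions of electron density → sp.
C6: 4 σ bonds — 4 electron domains, sp3.
C7 (4 σ bonds) has steric number 4: sp3.
C8 — 4 σ bonds. Steric number 4, so sp3.
C9: 3 σ bonds, plus one π bond; 3 regions of electron density → sp2.

C1 sp3, C2 sp3, C3 sp3, C4 sp, C5 sp, C6 sp3, C7 sp3, C8 sp3, C9 sp2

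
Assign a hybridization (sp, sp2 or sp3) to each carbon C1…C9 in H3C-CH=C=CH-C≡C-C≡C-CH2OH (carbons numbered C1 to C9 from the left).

C1 carries 4 σ bonds, giving a steric number of 4, so it is sp3.
C2: 3 σ bonds, plus one π bond; 3 regions of electron density → sp2.
C3 is sp: 2 σ bonds, plus two π bonds, 2 electron-density regions.
C4: 3 σ bonds, plus one π bond; 3 regions of electron density → sp2.
C5 has 2 σ bonds, plus two π bonds: steric number 2 → sp.
C6 (2 σ bonds, plus two π bonds) has steric number 2: sp.
C7 (2 σ bonds, plus two π bonds) has steric number 2: sp.
C8: 2 σ bonds, plus two π bonds — 2 electron domains, sp.
C9 (4 σ bonds) has steric number 4: sp3.

C1 sp3, C2 sp2, C3 sp, C4 sp2, C5 sp, C6 sp, C7 sp, C8 sp, C9 sp3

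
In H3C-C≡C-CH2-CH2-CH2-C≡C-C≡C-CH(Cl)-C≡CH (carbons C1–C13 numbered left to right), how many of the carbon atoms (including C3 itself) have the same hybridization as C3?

C3 is sp (two π bonds).
C1: sp3
C2: sp ✓
C3: sp ✓
C4: sp3
C5: sp3
C6: sp3
C7: sp ✓
C8: sp ✓
C9: sp ✓
C10: sp ✓
C11: sp3
C12: sp ✓
C13: sp ✓
8 carbons are sp.

8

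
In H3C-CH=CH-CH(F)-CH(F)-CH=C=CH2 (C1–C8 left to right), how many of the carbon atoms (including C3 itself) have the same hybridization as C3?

4

C3 is sp2 (one π bond).
C1: sp3
C2: sp2 ✓
C3: sp2 ✓
C4: sp3
C5: sp3
C6: sp2 ✓
C7: sp
C8: sp2 ✓
4 carbons are sp2.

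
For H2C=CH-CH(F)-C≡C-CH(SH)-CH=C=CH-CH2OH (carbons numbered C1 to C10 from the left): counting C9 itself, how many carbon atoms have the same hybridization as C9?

4

C9 is sp2 (one π bond).
C1: sp2 ✓
C2: sp2 ✓
C3: sp3
C4: sp
C5: sp
C6: sp3
C7: sp2 ✓
C8: sp
C9: sp2 ✓
C10: sp3
4 carbons are sp2.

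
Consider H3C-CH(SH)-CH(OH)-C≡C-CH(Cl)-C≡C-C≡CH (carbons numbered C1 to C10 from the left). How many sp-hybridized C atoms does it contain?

C1: sp3
C2: sp3
C3: sp3
C4: sp ✓
C5: sp ✓
C6: sp3
C7: sp ✓
C8: sp ✓
C9: sp ✓
C10: sp ✓
C4, C5, C7, C8, C9, C10 → 6 sp carbons.

6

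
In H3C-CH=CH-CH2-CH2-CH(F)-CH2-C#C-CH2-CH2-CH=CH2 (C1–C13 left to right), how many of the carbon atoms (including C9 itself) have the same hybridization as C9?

C9 is sp (two π bonds).
C1: sp3
C2: sp2
C3: sp2
C4: sp3
C5: sp3
C6: sp3
C7: sp3
C8: sp ✓
C9: sp ✓
C10: sp3
C11: sp3
C12: sp2
C13: sp2
2 carbons are sp.

2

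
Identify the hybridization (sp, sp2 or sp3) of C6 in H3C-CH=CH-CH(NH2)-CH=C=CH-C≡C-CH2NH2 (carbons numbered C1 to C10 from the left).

sp

C6 — 2 σ bonds, plus two π bonds. Steric number 2, so sp.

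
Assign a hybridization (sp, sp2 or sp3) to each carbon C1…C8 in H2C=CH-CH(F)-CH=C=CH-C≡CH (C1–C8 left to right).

C1 sp2, C2 sp2, C3 sp3, C4 sp2, C5 sp, C6 sp2, C7 sp, C8 sp

C1 (3 σ bonds, plus one π bond) has steric number 3: sp2.
C2: 3 σ bonds, plus one π bond; 3 regions of electron density → sp2.
C3 — 4 σ bonds. Steric number 4, so sp3.
C4: 3 σ bonds, plus one π bond — 3 electron domains, sp2.
C5 — 2 σ bonds, plus two π bonds. Steric number 2, so sp.
C6 carries 3 σ bonds, plus one π bond, giving a steric number of 3, so it is sp2.
C7: 2 σ bonds, plus two π bonds; 2 regions of electron density → sp.
C8 has 2 σ bonds, plus two π bonds: steric number 2 → sp.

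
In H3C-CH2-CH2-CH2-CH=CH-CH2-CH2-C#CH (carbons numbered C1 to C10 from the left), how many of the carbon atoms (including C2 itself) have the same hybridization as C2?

C2 is sp3 (only σ bonds).
C1: sp3 ✓
C2: sp3 ✓
C3: sp3 ✓
C4: sp3 ✓
C5: sp2
C6: sp2
C7: sp3 ✓
C8: sp3 ✓
C9: sp
C10: sp
6 carbons are sp3.

6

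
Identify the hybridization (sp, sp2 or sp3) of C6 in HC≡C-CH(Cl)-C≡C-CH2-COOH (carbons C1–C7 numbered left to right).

C6 — 4 σ bonds. Steric number 4, so sp3.

sp^3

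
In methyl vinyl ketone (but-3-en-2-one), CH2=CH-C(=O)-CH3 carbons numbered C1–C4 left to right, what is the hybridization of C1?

sp²

C1: 3 σ bonds, plus one π bond — 3 electron domains, sp2.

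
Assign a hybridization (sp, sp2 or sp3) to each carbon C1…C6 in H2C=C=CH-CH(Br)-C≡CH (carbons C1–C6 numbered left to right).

C1 sp2, C2 sp, C3 sp2, C4 sp3, C5 sp, C6 sp

C1: 3 σ bonds, plus one π bond — 3 electron domains, sp2.
C2 — 2 σ bonds, plus two π bonds. Steric number 2, so sp.
C3 carries 3 σ bonds, plus one π bond, giving a steric number of 3, so it is sp2.
C4 (4 σ bonds) has steric number 4: sp3.
C5: 2 σ bonds, plus two π bonds — 2 electron domains, sp.
C6: 2 σ bonds, plus two π bonds; 2 regions of electron density → sp.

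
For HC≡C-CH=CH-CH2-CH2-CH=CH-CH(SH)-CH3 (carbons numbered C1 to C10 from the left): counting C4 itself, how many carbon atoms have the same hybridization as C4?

C4 is sp2 (one π bond).
C1: sp
C2: sp
C3: sp2 ✓
C4: sp2 ✓
C5: sp3
C6: sp3
C7: sp2 ✓
C8: sp2 ✓
C9: sp3
C10: sp3
4 carbons are sp2.

4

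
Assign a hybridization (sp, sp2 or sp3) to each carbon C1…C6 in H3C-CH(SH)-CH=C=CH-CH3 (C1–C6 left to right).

C1 has 4 σ bonds: steric number 4 → sp3.
C2 — 4 σ bonds. Steric number 4, so sp3.
C3: 3 σ bonds, plus one π bond; 3 regions of electron density → sp2.
C4 (2 σ bonds, plus two π bonds) has steric number 2: sp.
C5: 3 σ bonds, plus one π bond — 3 electron domains, sp2.
C6 — 4 σ bonds. Steric number 4, so sp3.

C1 sp3, C2 sp3, C3 sp2, C4 sp, C5 sp2, C6 sp3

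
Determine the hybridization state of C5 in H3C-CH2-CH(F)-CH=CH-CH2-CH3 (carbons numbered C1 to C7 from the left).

C5 (3 σ bonds, plus one π bond) has steric number 3: sp2.

sp2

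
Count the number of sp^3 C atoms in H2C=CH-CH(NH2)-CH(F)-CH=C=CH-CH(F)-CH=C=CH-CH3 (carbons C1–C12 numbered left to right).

C1: sp2
C2: sp2
C3: sp3 ✓
C4: sp3 ✓
C5: sp2
C6: sp
C7: sp2
C8: sp3 ✓
C9: sp2
C10: sp
C11: sp2
C12: sp3 ✓
C3, C4, C8, C12 → 4 sp3 carbons.

4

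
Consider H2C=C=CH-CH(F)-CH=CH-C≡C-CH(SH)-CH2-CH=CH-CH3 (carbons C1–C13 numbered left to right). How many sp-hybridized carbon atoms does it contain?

C1: sp2
C2: sp ✓
C3: sp2
C4: sp3
C5: sp2
C6: sp2
C7: sp ✓
C8: sp ✓
C9: sp3
C10: sp3
C11: sp2
C12: sp2
C13: sp3
C2, C7, C8 → 3 sp carbons.

3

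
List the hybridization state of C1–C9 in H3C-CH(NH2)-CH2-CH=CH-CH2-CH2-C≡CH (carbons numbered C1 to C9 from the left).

C1 (4 σ bonds) has steric number 4: sp3.
C2 carries 4 σ bonds, giving a steric number of 4, so it is sp3.
C3 carries 4 σ bonds, giving a steric number of 4, so it is sp3.
C4: 3 σ bonds, plus one π bond — 3 electron domains, sp2.
C5 carries 3 σ bonds, plus one π bond, giving a steric number of 3, so it is sp2.
C6 — 4 σ bonds. Steric number 4, so sp3.
C7: 4 σ bonds — 4 electron domains, sp3.
C8 is sp: 2 σ bonds, plus two π bonds, 2 electron-density regions.
C9 is sp: 2 σ bonds, plus two π bonds, 2 electron-density regions.

C1 sp3, C2 sp3, C3 sp3, C4 sp2, C5 sp2, C6 sp3, C7 sp3, C8 sp, C9 sp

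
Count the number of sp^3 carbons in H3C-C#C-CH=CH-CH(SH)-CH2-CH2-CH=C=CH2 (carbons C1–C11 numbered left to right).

C1: sp3 ✓
C2: sp
C3: sp
C4: sp2
C5: sp2
C6: sp3 ✓
C7: sp3 ✓
C8: sp3 ✓
C9: sp2
C10: sp
C11: sp2
C1, C6, C7, C8 → 4 sp3 carbons.

4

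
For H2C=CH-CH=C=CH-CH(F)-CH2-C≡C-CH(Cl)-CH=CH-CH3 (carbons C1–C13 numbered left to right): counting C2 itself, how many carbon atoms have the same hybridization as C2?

6

C2 is sp2 (one π bond).
C1: sp2 ✓
C2: sp2 ✓
C3: sp2 ✓
C4: sp
C5: sp2 ✓
C6: sp3
C7: sp3
C8: sp
C9: sp
C10: sp3
C11: sp2 ✓
C12: sp2 ✓
C13: sp3
6 carbons are sp2.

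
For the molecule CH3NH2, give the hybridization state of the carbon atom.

The carbon atom carries 4 σ bonds, giving a steric number of 4, so it is sp3.

sp^3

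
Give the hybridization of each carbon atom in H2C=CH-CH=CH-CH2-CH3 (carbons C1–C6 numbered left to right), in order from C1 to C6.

C1 (3 σ bonds, plus one π bond) has steric number 3: sp2.
C2 (3 σ bonds, plus one π bond) has steric number 3: sp2.
C3 (3 σ bonds, plus one π bond) has steric number 3: sp2.
C4 carries 3 σ bonds, plus one π bond, giving a steric number of 3, so it is sp2.
C5 has 4 σ bonds: steric number 4 → sp3.
C6: 4 σ bonds — 4 electron domains, sp3.

C1 sp2, C2 sp2, C3 sp2, C4 sp2, C5 sp3, C6 sp3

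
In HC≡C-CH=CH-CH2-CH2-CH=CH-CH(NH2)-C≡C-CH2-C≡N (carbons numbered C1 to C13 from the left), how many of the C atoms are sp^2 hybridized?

4

C1: sp
C2: sp
C3: sp2 ✓
C4: sp2 ✓
C5: sp3
C6: sp3
C7: sp2 ✓
C8: sp2 ✓
C9: sp3
C10: sp
C11: sp
C12: sp3
C13: sp
C3, C4, C7, C8 → 4 sp2 carbons.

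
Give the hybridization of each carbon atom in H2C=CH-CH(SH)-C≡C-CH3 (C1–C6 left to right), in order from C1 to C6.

C1 sp2, C2 sp2, C3 sp3, C4 sp, C5 sp, C6 sp3

C1: 3 σ bonds, plus one π bond — 3 electron domains, sp2.
C2 — 3 σ bonds, plus one π bond. Steric number 3, so sp2.
C3 is sp3: 4 σ bonds, 4 electron-density regions.
C4 — 2 σ bonds, plus two π bonds. Steric number 2, so sp.
C5 has 2 σ bonds, plus two π bonds: steric number 2 → sp.
C6 — 4 σ bonds. Steric number 4, so sp3.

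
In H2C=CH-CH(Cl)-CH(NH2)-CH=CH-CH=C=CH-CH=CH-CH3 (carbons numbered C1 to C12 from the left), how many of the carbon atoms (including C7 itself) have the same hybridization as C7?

C7 is sp2 (one π bond).
C1: sp2 ✓
C2: sp2 ✓
C3: sp3
C4: sp3
C5: sp2 ✓
C6: sp2 ✓
C7: sp2 ✓
C8: sp
C9: sp2 ✓
C10: sp2 ✓
C11: sp2 ✓
C12: sp3
8 carbons are sp2.

8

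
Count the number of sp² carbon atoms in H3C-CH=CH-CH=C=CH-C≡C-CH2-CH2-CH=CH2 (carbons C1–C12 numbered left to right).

C1: sp3
C2: sp2 ✓
C3: sp2 ✓
C4: sp2 ✓
C5: sp
C6: sp2 ✓
C7: sp
C8: sp
C9: sp3
C10: sp3
C11: sp2 ✓
C12: sp2 ✓
C2, C3, C4, C6, C11, C12 → 6 sp2 carbons.

6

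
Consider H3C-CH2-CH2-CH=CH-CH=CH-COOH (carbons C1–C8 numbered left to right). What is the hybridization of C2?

sp³

C2 has 4 σ bonds: steric number 4 → sp3.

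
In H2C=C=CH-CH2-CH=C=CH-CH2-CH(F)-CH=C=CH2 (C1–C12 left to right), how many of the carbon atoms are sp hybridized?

3

C1: sp2
C2: sp ✓
C3: sp2
C4: sp3
C5: sp2
C6: sp ✓
C7: sp2
C8: sp3
C9: sp3
C10: sp2
C11: sp ✓
C12: sp2
C2, C6, C11 → 3 sp carbons.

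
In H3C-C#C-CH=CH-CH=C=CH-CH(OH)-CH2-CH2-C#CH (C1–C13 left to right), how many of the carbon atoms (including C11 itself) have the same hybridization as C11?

4

C11 is sp3 (only σ bonds).
C1: sp3 ✓
C2: sp
C3: sp
C4: sp2
C5: sp2
C6: sp2
C7: sp
C8: sp2
C9: sp3 ✓
C10: sp3 ✓
C11: sp3 ✓
C12: sp
C13: sp
4 carbons are sp3.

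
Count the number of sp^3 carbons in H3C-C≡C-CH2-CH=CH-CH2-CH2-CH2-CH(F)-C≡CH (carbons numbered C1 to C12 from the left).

C1: sp3 ✓
C2: sp
C3: sp
C4: sp3 ✓
C5: sp2
C6: sp2
C7: sp3 ✓
C8: sp3 ✓
C9: sp3 ✓
C10: sp3 ✓
C11: sp
C12: sp
C1, C4, C7, C8, C9, C10 → 6 sp3 carbons.

6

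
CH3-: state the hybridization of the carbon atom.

sp^3

Three σ bonds + one lone pair = steric number 4 → sp3, pyramidal.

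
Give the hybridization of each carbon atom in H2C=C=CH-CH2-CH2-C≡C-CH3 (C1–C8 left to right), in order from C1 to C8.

C1 sp2, C2 sp, C3 sp2, C4 sp3, C5 sp3, C6 sp, C7 sp, C8 sp3

C1 has 3 σ bonds, plus one π bond: steric number 3 → sp2.
C2 (2 σ bonds, plus two π bonds) has steric number 2: sp.
C3: 3 σ bonds, plus one π bond — 3 electron domains, sp2.
C4 (4 σ bonds) has steric number 4: sp3.
C5 (4 σ bonds) has steric number 4: sp3.
C6 — 2 σ bonds, plus two π bonds. Steric number 2, so sp.
C7 — 2 σ bonds, plus two π bonds. Steric number 2, so sp.
C8 is sp3: 4 σ bonds, 4 electron-density regions.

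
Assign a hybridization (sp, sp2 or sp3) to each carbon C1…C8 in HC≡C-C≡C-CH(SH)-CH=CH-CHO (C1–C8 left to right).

C1 has 2 σ bonds, plus two π bonds: steric number 2 → sp.
C2 carries 2 σ bonds, plus two π bonds, giving a steric number of 2, so it is sp.
C3 — 2 σ bonds, plus two π bonds. Steric number 2, so sp.
C4 — 2 σ bonds, plus two π bonds. Steric number 2, so sp.
C5 carries 4 σ bonds, giving a steric number of 4, so it is sp3.
C6 has 3 σ bonds, plus one π bond: steric number 3 → sp2.
C7: 3 σ bonds, plus one π bond; 3 regions of electron density → sp2.
C8 has 3 σ bonds, plus one π bond: steric number 3 → sp2.

C1 sp, C2 sp, C3 sp, C4 sp, C5 sp3, C6 sp2, C7 sp2, C8 sp2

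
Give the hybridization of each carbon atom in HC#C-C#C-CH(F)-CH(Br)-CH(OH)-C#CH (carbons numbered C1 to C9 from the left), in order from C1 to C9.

C1: 2 σ bonds, plus two π bonds — 2 electron domains, sp.
C2: 2 σ bonds, plus two π bonds — 2 electron domains, sp.
C3 (2 σ bonds, plus two π bonds) has steric number 2: sp.
C4 (2 σ bonds, plus two π bonds) has steric number 2: sp.
C5: 4 σ bonds — 4 electron domains, sp3.
C6 has 4 σ bonds: steric number 4 → sp3.
C7 is sp3: 4 σ bonds, 4 electron-density regions.
C8 — 2 σ bonds, plus two π bonds. Steric number 2, so sp.
C9 carries 2 σ bonds, plus two π bonds, giving a steric number of 2, so it is sp.

C1 sp, C2 sp, C3 sp, C4 sp, C5 sp3, C6 sp3, C7 sp3, C8 sp, C9 sp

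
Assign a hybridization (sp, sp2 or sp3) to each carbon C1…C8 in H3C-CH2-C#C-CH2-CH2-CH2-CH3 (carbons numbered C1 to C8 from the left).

C1 sp3, C2 sp3, C3 sp, C4 sp, C5 sp3, C6 sp3, C7 sp3, C8 sp3

C1: 4 σ bonds — 4 electron domains, sp3.
C2 (4 σ bonds) has steric number 4: sp3.
C3 — 2 σ bonds, plus two π bonds. Steric number 2, so sp.
C4: 2 σ bonds, plus two π bonds; 2 regions of electron density → sp.
C5 is sp3: 4 σ bonds, 4 electron-density regions.
C6: 4 σ bonds — 4 electron domains, sp3.
C7 — 4 σ bonds. Steric number 4, so sp3.
C8: 4 σ bonds; 4 regions of electron density → sp3.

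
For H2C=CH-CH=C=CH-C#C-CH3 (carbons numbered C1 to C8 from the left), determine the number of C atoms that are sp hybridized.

3

C1: sp2
C2: sp2
C3: sp2
C4: sp ✓
C5: sp2
C6: sp ✓
C7: sp ✓
C8: sp3
C4, C6, C7 → 3 sp carbons.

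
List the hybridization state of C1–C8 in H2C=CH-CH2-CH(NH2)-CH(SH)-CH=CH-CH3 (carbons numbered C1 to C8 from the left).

C1 sp2, C2 sp2, C3 sp3, C4 sp3, C5 sp3, C6 sp2, C7 sp2, C8 sp3

C1 carries 3 σ bonds, plus one π bond, giving a steric number of 3, so it is sp2.
C2 is sp2: 3 σ bonds, plus one π bond, 3 electron-density regions.
C3: 4 σ bonds — 4 electron domains, sp3.
C4 carries 4 σ bonds, giving a steric number of 4, so it is sp3.
C5 has 4 σ bonds: steric number 4 → sp3.
C6: 3 σ bonds, plus one π bond — 3 electron domains, sp2.
C7 carries 3 σ bonds, plus one π bond, giving a steric number of 3, so it is sp2.
C8 carries 4 σ bonds, giving a steric number of 4, so it is sp3.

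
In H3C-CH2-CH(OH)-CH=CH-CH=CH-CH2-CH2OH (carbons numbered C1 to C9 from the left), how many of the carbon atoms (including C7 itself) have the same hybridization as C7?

C7 is sp2 (one π bond).
C1: sp3
C2: sp3
C3: sp3
C4: sp2 ✓
C5: sp2 ✓
C6: sp2 ✓
C7: sp2 ✓
C8: sp3
C9: sp3
4 carbons are sp2.

4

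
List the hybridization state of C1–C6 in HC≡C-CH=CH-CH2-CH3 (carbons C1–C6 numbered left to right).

C1 sp, C2 sp, C3 sp2, C4 sp2, C5 sp3, C6 sp3

C1: 2 σ bonds, plus two π bonds — 2 electron domains, sp.
C2 is sp: 2 σ bonds, plus two π bonds, 2 electron-density regions.
C3: 3 σ bonds, plus one π bond — 3 electron domains, sp2.
C4 — 3 σ bonds, plus one π bond. Steric number 3, so sp2.
C5: 4 σ bonds — 4 electron domains, sp3.
C6 carries 4 σ bonds, giving a steric number of 4, so it is sp3.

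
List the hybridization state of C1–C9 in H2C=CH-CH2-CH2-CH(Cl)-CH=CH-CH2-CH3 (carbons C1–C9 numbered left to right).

C1 sp2, C2 sp2, C3 sp3, C4 sp3, C5 sp3, C6 sp2, C7 sp2, C8 sp3, C9 sp3

C1 (3 σ bonds, plus one π bond) has steric number 3: sp2.
C2 has 3 σ bonds, plus one π bond: steric number 3 → sp2.
C3 has 4 σ bonds: steric number 4 → sp3.
C4 carries 4 σ bonds, giving a steric number of 4, so it is sp3.
C5 — 4 σ bonds. Steric number 4, so sp3.
C6 (3 σ bonds, plus one π bond) has steric number 3: sp2.
C7: 3 σ bonds, plus one π bond — 3 electron domains, sp2.
C8: 4 σ bonds; 4 regions of electron density → sp3.
C9: 4 σ bonds — 4 electron domains, sp3.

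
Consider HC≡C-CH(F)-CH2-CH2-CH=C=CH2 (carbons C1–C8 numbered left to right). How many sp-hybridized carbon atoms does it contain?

3

C1: sp ✓
C2: sp ✓
C3: sp3
C4: sp3
C5: sp3
C6: sp2
C7: sp ✓
C8: sp2
C1, C2, C7 → 3 sp carbons.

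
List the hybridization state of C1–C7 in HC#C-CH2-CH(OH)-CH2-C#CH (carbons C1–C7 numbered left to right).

C1 — 2 σ bonds, plus two π bonds. Steric number 2, so sp.
C2: 2 σ bonds, plus two π bonds; 2 regions of electron density → sp.
C3 has 4 σ bonds: steric number 4 → sp3.
C4 is sp3: 4 σ bonds, 4 electron-density regions.
C5 has 4 σ bonds: steric number 4 → sp3.
C6: 2 σ bonds, plus two π bonds; 2 regions of electron density → sp.
C7 is sp: 2 σ bonds, plus two π bonds, 2 electron-density regions.

C1 sp, C2 sp, C3 sp3, C4 sp3, C5 sp3, C6 sp, C7 sp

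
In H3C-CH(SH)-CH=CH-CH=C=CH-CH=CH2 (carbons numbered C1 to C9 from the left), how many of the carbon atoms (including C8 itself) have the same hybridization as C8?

6

C8 is sp2 (one π bond).
C1: sp3
C2: sp3
C3: sp2 ✓
C4: sp2 ✓
C5: sp2 ✓
C6: sp
C7: sp2 ✓
C8: sp2 ✓
C9: sp2 ✓
6 carbons are sp2.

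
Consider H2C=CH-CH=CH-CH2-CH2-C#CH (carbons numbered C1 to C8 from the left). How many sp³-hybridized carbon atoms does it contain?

2

C1: sp2
C2: sp2
C3: sp2
C4: sp2
C5: sp3 ✓
C6: sp3 ✓
C7: sp
C8: sp
C5, C6 → 2 sp3 carbons.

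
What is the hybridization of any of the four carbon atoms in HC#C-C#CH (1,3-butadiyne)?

Every carbon is part of a C≡C triple bond: two σ regions → sp.

sp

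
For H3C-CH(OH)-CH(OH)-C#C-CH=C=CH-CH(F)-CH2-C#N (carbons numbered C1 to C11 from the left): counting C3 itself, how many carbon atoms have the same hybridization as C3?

C3 is sp3 (only σ bonds).
C1: sp3 ✓
C2: sp3 ✓
C3: sp3 ✓
C4: sp
C5: sp
C6: sp2
C7: sp
C8: sp2
C9: sp3 ✓
C10: sp3 ✓
C11: sp
5 carbons are sp3.

5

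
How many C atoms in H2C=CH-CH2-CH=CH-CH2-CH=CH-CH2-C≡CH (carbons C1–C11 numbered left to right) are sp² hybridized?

6

C1: sp2 ✓
C2: sp2 ✓
C3: sp3
C4: sp2 ✓
C5: sp2 ✓
C6: sp3
C7: sp2 ✓
C8: sp2 ✓
C9: sp3
C10: sp
C11: sp
C1, C2, C4, C5, C7, C8 → 6 sp2 carbons.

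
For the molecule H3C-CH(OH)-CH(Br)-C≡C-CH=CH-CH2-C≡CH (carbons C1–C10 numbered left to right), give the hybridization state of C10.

C10 (2 σ bonds, plus two π bonds) has steric number 2: sp.

sp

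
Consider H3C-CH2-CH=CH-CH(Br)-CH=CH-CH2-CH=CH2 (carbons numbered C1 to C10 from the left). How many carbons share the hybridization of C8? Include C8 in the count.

C8 is sp3 (only σ bonds).
C1: sp3 ✓
C2: sp3 ✓
C3: sp2
C4: sp2
C5: sp3 ✓
C6: sp2
C7: sp2
C8: sp3 ✓
C9: sp2
C10: sp2
4 carbons are sp3.

4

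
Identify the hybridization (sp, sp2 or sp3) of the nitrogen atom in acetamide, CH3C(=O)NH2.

sp2

The nitrogen lone pair is delocalised into the carbonyl π system (amide resonance), so N is planar sp2 rather than the sp3 a naive steric count of 4 would suggest.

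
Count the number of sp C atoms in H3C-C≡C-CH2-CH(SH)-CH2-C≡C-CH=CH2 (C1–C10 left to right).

4

C1: sp3
C2: sp ✓
C3: sp ✓
C4: sp3
C5: sp3
C6: sp3
C7: sp ✓
C8: sp ✓
C9: sp2
C10: sp2
C2, C3, C7, C8 → 4 sp carbons.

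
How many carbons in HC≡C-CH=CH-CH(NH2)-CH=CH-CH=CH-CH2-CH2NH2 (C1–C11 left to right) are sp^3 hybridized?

C1: sp
C2: sp
C3: sp2
C4: sp2
C5: sp3 ✓
C6: sp2
C7: sp2
C8: sp2
C9: sp2
C10: sp3 ✓
C11: sp3 ✓
C5, C10, C11 → 3 sp3 carbons.

3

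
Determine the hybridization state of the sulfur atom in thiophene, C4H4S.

sp2

Analogous to furan: one S lone pair in the aromatic π system, S is sp2.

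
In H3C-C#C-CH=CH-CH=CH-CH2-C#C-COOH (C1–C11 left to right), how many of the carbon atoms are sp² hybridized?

5

C1: sp3
C2: sp
C3: sp
C4: sp2 ✓
C5: sp2 ✓
C6: sp2 ✓
C7: sp2 ✓
C8: sp3
C9: sp
C10: sp
C11: sp2 ✓
C4, C5, C6, C7, C11 → 5 sp2 carbons.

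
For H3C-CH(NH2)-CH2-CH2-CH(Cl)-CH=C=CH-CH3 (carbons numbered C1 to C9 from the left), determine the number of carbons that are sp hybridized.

C1: sp3
C2: sp3
C3: sp3
C4: sp3
C5: sp3
C6: sp2
C7: sp ✓
C8: sp2
C9: sp3
C7 → 1 sp carbon.

1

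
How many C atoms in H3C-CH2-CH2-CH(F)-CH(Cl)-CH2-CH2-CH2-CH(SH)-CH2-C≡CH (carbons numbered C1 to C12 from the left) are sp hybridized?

C1: sp3
C2: sp3
C3: sp3
C4: sp3
C5: sp3
C6: sp3
C7: sp3
C8: sp3
C9: sp3
C10: sp3
C11: sp ✓
C12: sp ✓
C11, C12 → 2 sp carbons.

2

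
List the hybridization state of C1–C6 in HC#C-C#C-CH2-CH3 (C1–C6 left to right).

C1 sp, C2 sp, C3 sp, C4 sp, C5 sp3, C6 sp3

C1 — 2 σ bonds, plus two π bonds. Steric number 2, so sp.
C2 has 2 σ bonds, plus two π bonds: steric number 2 → sp.
C3 (2 σ bonds, plus two π bonds) has steric number 2: sp.
C4 is sp: 2 σ bonds, plus two π bonds, 2 electron-density regions.
C5 has 4 σ bonds: steric number 4 → sp3.
C6 — 4 σ bonds. Steric number 4, so sp3.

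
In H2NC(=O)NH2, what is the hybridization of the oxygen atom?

The oxygen atom: 1 σ bond and 2 lone pairs, plus one π bond; 3 regions of electron density → sp2.

sp²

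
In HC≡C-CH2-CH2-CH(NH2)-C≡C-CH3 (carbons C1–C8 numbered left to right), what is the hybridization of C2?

C2 (2 σ bonds, plus two π bonds) has steric number 2: sp.

sp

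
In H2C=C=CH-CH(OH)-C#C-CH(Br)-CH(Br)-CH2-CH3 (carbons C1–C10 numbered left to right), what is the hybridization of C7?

sp3

C7: 4 σ bonds — 4 electron domains, sp3.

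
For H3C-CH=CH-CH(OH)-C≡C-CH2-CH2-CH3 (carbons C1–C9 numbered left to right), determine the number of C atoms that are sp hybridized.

2

C1: sp3
C2: sp2
C3: sp2
C4: sp3
C5: sp ✓
C6: sp ✓
C7: sp3
C8: sp3
C9: sp3
C5, C6 → 2 sp carbons.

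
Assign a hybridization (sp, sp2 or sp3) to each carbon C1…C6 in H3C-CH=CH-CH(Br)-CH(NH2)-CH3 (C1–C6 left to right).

C1 (4 σ bonds) has steric number 4: sp3.
C2 has 3 σ bonds, plus one π bond: steric number 3 → sp2.
C3 — 3 σ bonds, plus one π bond. Steric number 3, so sp2.
C4 carries 4 σ bonds, giving a steric number of 4, so it is sp3.
C5 has 4 σ bonds: steric number 4 → sp3.
C6: 4 σ bonds — 4 electron domains, sp3.

C1 sp3, C2 sp2, C3 sp2, C4 sp3, C5 sp3, C6 sp3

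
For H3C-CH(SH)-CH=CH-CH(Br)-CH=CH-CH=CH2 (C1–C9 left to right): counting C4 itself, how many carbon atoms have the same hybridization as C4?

C4 is sp2 (one π bond).
C1: sp3
C2: sp3
C3: sp2 ✓
C4: sp2 ✓
C5: sp3
C6: sp2 ✓
C7: sp2 ✓
C8: sp2 ✓
C9: sp2 ✓
6 carbons are sp2.

6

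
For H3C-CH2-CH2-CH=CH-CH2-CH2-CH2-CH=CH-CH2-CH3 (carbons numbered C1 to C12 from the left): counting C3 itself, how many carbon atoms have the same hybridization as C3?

C3 is sp3 (only σ bonds).
C1: sp3 ✓
C2: sp3 ✓
C3: sp3 ✓
C4: sp2
C5: sp2
C6: sp3 ✓
C7: sp3 ✓
C8: sp3 ✓
C9: sp2
C10: sp2
C11: sp3 ✓
C12: sp3 ✓
8 carbons are sp3.

8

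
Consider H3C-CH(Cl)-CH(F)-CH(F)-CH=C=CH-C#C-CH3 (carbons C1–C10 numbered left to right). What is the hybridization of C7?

sp2

C7 — 3 σ bonds, plus one π bond. Steric number 3, so sp2.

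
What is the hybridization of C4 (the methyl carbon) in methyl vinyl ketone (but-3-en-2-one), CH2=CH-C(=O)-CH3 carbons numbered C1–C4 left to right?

C4 (the methyl carbon) (4 σ bonds) has steric number 4: sp3.

sp^3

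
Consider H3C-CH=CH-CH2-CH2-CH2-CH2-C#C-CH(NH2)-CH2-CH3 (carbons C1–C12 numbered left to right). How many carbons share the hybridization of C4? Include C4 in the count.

8

C4 is sp3 (only σ bonds).
C1: sp3 ✓
C2: sp2
C3: sp2
C4: sp3 ✓
C5: sp3 ✓
C6: sp3 ✓
C7: sp3 ✓
C8: sp
C9: sp
C10: sp3 ✓
C11: sp3 ✓
C12: sp3 ✓
8 carbons are sp3.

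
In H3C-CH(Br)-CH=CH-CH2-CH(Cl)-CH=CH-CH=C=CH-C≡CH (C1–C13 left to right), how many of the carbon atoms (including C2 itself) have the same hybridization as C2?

4

C2 is sp3 (only σ bonds).
C1: sp3 ✓
C2: sp3 ✓
C3: sp2
C4: sp2
C5: sp3 ✓
C6: sp3 ✓
C7: sp2
C8: sp2
C9: sp2
C10: sp
C11: sp2
C12: sp
C13: sp
4 carbons are sp3.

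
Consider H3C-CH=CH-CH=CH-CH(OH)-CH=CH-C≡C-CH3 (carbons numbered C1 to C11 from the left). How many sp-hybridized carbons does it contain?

C1: sp3
C2: sp2
C3: sp2
C4: sp2
C5: sp2
C6: sp3
C7: sp2
C8: sp2
C9: sp ✓
C10: sp ✓
C11: sp3
C9, C10 → 2 sp carbons.

2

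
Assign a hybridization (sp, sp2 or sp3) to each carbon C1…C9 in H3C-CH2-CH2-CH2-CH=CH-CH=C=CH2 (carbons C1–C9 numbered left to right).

C1: 4 σ bonds; 4 regions of electron density → sp3.
C2: 4 σ bonds; 4 regions of electron density → sp3.
C3 carries 4 σ bonds, giving a steric number of 4, so it is sp3.
C4 carries 4 σ bonds, giving a steric number of 4, so it is sp3.
C5 has 3 σ bonds, plus one π bond: steric number 3 → sp2.
C6 has 3 σ bonds, plus one π bond: steric number 3 → sp2.
C7 — 3 σ bonds, plus one π bond. Steric number 3, so sp2.
C8 is sp: 2 σ bonds, plus two π bonds, 2 electron-density regions.
C9: 3 σ bonds, plus one π bond — 3 electron domains, sp2.

C1 sp3, C2 sp3, C3 sp3, C4 sp3, C5 sp2, C6 sp2, C7 sp2, C8 sp, C9 sp2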